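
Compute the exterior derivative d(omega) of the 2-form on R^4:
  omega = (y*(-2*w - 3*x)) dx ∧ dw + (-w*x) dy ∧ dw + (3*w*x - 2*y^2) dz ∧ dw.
d(omega) = (w + 3*x) dx ∧ dy ∧ dw + (3*w) dx ∧ dz ∧ dw + (-4*y) dy ∧ dz ∧ dw

For a 2-form omega = sum_{i<j} g_{ij} dx_i ∧ dx_j, the exterior derivative is
  d(omega) = sum_{i<j} d(g_{ij}) ∧ dx_i ∧ dx_j = sum_{i<j, k} (∂g_{ij}/∂x_k) dx_k ∧ dx_i ∧ dx_j.
Expand each term, using dx_k ∧ dx_i ∧ dx_j = sgn(permutation) dx_{(a)} ∧ dx_{(b)} ∧ dx_{(c)} with (a < b < c) sorted:
  d(y*(-2*w - 3*x)) includes (∂/∂y)(y*(-2*w - 3*x)) dy = (-2*w - 3*x) dy, which multiplied by dx ∧ dw gives (2*w + 3*x) dx ∧ dy ∧ dw
  d(-w*x) includes (∂/∂x)(-w*x) dx = (-w) dx, which multiplied by dy ∧ dw gives (-w) dx ∧ dy ∧ dw
  d(3*w*x - 2*y^2) includes (∂/∂x)(3*w*x - 2*y^2) dx = (3*w) dx, which multiplied by dz ∧ dw gives (3*w) dx ∧ dz ∧ dw
  d(3*w*x - 2*y^2) includes (∂/∂y)(3*w*x - 2*y^2) dy = (-4*y) dy, which multiplied by dz ∧ dw gives (-4*y) dy ∧ dz ∧ dw
Collecting like 3-forms: d(omega) = (w + 3*x) dx ∧ dy ∧ dw + (3*w) dx ∧ dz ∧ dw + (-4*y) dy ∧ dz ∧ dw.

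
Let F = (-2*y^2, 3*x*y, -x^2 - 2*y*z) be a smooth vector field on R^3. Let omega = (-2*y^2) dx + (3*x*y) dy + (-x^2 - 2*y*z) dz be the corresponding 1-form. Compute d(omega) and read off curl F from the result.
d(omega) = (-2*z) dy ∧ dz + (2*x) dz ∧ dx + (7*y) dx ∧ dy; curl F = (-2*z, 2*x, 7*y)

d omega = sum_{i<j} (∂f_j/∂x_i - ∂f_i/∂x_j) dx_i ∧ dx_j. Under the identification (dy ∧ dz, dz ∧ dx, dx ∧ dy) ↔ (e_x, e_y, e_z), the coefficients are exactly the components of curl F. Compute:
  ∂R/∂y - ∂Q/∂z = (-2*z) - (0) = -2*z
  ∂P/∂z - ∂R/∂x = (0) - (-2*x) = 2*x
  ∂Q/∂x - ∂P/∂y = (3*y) - (-4*y) = 7*y.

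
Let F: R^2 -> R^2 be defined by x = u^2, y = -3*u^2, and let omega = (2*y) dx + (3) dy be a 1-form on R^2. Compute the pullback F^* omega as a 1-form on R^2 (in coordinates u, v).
F^* omega = (-12*u^3 - 18*u) du

Using F^*(f dg) = (f ∘ F) d(g ∘ F), substitute each coordinate x_i by F_i(u, v) in f_i, and replace dx_i by d F_i = (∂F_i/∂u) du + (∂F_i/∂v) dv.
  For the x component: f_1(F) = -6*u^2; d F_1 = (2*u) du + (0) dv
  For the y component: f_2(F) = 3; d F_2 = (-6*u) du + (0) dv
Combining and collecting du, dv coefficients:
  coeff of du: -12*u^3 - 18*u
  coeff of dv: 0
F^* omega = (-12*u^3 - 18*u) du.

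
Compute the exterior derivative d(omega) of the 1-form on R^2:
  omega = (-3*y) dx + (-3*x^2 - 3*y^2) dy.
d(omega) = (3 - 6*x) dx ∧ dy

For a 1-form omega = sum_i f_i dx_i, the exterior derivative is
  d(omega) = sum_{i < j} (∂f_j/∂x_i - ∂f_i/∂x_j) dx_i ∧ dx_j.
  coefficient of dx ∧ dy: ∂f_2/∂x - ∂f_1/∂y = ∂(-3*x^2 - 3*y^2)/∂x - ∂(-3*y)/∂y = 3 - 6*x
Assembling: d(omega) = (3 - 6*x) dx ∧ dy.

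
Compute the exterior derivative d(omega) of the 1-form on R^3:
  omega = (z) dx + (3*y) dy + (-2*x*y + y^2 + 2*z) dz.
d(omega) = (-2*y - 1) dx ∧ dz + (-2*x + 2*y) dy ∧ dz

For a 1-form omega = sum_i f_i dx_i, the exterior derivative is
  d(omega) = sum_{i < j} (∂f_j/∂x_i - ∂f_i/∂x_j) dx_i ∧ dx_j.
  coefficient of dx ∧ dz: ∂f_3/∂x - ∂f_1/∂z = ∂(-2*x*y + y^2 + 2*z)/∂x - ∂(z)/∂z = -2*y - 1
  coefficient of dy ∧ dz: ∂f_3/∂y - ∂f_2/∂z = ∂(-2*x*y + y^2 + 2*z)/∂y - ∂(3*y)/∂z = -2*x + 2*y
Assembling: d(omega) = (-2*y - 1) dx ∧ dz + (-2*x + 2*y) dy ∧ dz.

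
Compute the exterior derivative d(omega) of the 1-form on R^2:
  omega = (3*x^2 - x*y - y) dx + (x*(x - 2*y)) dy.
d(omega) = (3*x - 2*y + 1) dx ∧ dy

For a 1-form omega = sum_i f_i dx_i, the exterior derivative is
  d(omega) = sum_{i < j} (∂f_j/∂x_i - ∂f_i/∂x_j) dx_i ∧ dx_j.
  coefficient of dx ∧ dy: ∂f_2/∂x - ∂f_1/∂y = ∂(x*(x - 2*y))/∂x - ∂(3*x^2 - x*y - y)/∂y = 3*x - 2*y + 1
Assembling: d(omega) = (3*x - 2*y + 1) dx ∧ dy.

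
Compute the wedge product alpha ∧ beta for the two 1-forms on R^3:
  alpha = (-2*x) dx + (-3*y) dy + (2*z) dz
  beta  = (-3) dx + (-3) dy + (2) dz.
alpha ∧ beta = (6*x - 9*y) dx ∧ dy + (-4*x + 6*z) dx ∧ dz + (-6*y + 6*z) dy ∧ dz

Distribute the wedge, using dx_i ∧ dx_j = -dx_j ∧ dx_i and dx_i ∧ dx_i = 0. For each pair (i, j) with i < j, the coefficient of dx_i ∧ dx_j in alpha ∧ beta is (alpha_i * beta_j - alpha_j * beta_i). Collecting: alpha ∧ beta = (6*x - 9*y) dx ∧ dy + (-4*x + 6*z) dx ∧ dz + (-6*y + 6*z) dy ∧ dz.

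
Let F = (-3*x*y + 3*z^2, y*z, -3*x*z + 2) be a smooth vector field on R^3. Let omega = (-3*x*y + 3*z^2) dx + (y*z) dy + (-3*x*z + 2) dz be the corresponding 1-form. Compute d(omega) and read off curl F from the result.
d(omega) = (-y) dy ∧ dz + (9*z) dz ∧ dx + (3*x) dx ∧ dy; curl F = (-y, 9*z, 3*x)

d omega = sum_{i<j} (∂f_j/∂x_i - ∂f_i/∂x_j) dx_i ∧ dx_j. Under the identification (dy ∧ dz, dz ∧ dx, dx ∧ dy) ↔ (e_x, e_y, e_z), the coefficients are exactly the components of curl F. Compute:
  ∂R/∂y - ∂Q/∂z = (0) - (y) = -y
  ∂P/∂z - ∂R/∂x = (6*z) - (-3*z) = 9*z
  ∂Q/∂x - ∂P/∂y = (0) - (-3*x) = 3*x.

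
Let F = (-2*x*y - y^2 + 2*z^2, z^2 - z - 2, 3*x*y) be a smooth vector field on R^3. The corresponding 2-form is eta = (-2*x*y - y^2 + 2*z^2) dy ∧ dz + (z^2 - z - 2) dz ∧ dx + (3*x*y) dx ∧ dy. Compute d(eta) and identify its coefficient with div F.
d(eta) = (-2*y) dx ∧ dy ∧ dz; div F = -2*y

For a 2-form in R^3 of the form above, applying d gives a 3-form with coefficient ∂P/∂x + ∂Q/∂y + ∂R/∂z:
  ∂P/∂x = -2*y
  ∂Q/∂y = 0
  ∂R/∂z = 0
Sum = -2*y, which is exactly div F.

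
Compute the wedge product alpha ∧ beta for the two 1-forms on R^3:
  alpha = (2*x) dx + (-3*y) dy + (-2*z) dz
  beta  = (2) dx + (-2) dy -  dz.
alpha ∧ beta = (-4*x + 6*y) dx ∧ dy + (-2*x + 4*z) dx ∧ dz + (3*y - 4*z) dy ∧ dz

Distribute the wedge, using dx_i ∧ dx_j = -dx_j ∧ dx_i and dx_i ∧ dx_i = 0. For each pair (i, j) with i < j, the coefficient of dx_i ∧ dx_j in alpha ∧ beta is (alpha_i * beta_j - alpha_j * beta_i). Collecting: alpha ∧ beta = (-4*x + 6*y) dx ∧ dy + (-2*x + 4*z) dx ∧ dz + (3*y - 4*z) dy ∧ dz.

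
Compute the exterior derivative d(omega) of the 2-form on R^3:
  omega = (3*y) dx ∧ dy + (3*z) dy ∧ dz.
d(omega) = 0

For a 2-form omega = sum_{i<j} g_{ij} dx_i ∧ dx_j, the exterior derivative is
  d(omega) = sum_{i<j} d(g_{ij}) ∧ dx_i ∧ dx_j = sum_{i<j, k} (∂g_{ij}/∂x_k) dx_k ∧ dx_i ∧ dx_j.
Expand each term, using dx_k ∧ dx_i ∧ dx_j = sgn(permutation) dx_{(a)} ∧ dx_{(b)} ∧ dx_{(c)} with (a < b < c) sorted:

Collecting like 3-forms: d(omega) = 0.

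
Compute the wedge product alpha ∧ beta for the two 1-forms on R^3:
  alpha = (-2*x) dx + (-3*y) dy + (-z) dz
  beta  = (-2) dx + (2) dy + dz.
alpha ∧ beta = (-4*x - 6*y) dx ∧ dy + (-2*x - 2*z) dx ∧ dz + (-3*y + 2*z) dy ∧ dz

Distribute the wedge, using dx_i ∧ dx_j = -dx_j ∧ dx_i and dx_i ∧ dx_i = 0. For each pair (i, j) with i < j, the coefficient of dx_i ∧ dx_j in alpha ∧ beta is (alpha_i * beta_j - alpha_j * beta_i). Collecting: alpha ∧ beta = (-4*x - 6*y) dx ∧ dy + (-2*x - 2*z) dx ∧ dz + (-3*y + 2*z) dy ∧ dz.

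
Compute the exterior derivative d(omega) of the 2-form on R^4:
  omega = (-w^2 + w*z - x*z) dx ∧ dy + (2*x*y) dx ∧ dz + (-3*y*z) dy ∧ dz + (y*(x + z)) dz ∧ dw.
d(omega) = (w - 3*x) dx ∧ dy ∧ dz + (-2*w + z) dx ∧ dy ∧ dw + (y) dx ∧ dz ∧ dw + (x + z) dy ∧ dz ∧ dw

For a 2-form omega = sum_{i<j} g_{ij} dx_i ∧ dx_j, the exterior derivative is
  d(omega) = sum_{i<j} d(g_{ij}) ∧ dx_i ∧ dx_j = sum_{i<j, k} (∂g_{ij}/∂x_k) dx_k ∧ dx_i ∧ dx_j.
Expand each term, using dx_k ∧ dx_i ∧ dx_j = sgn(permutation) dx_{(a)} ∧ dx_{(b)} ∧ dx_{(c)} with (a < b < c) sorted:
  d(-w^2 + w*z - x*z) includes (∂/∂z)(-w^2 + w*z - x*z) dz = (w - x) dz, which multiplied by dx ∧ dy gives (w - x) dx ∧ dy ∧ dz
  d(-w^2 + w*z - x*z) includes (∂/∂w)(-w^2 + w*z - x*z) dw = (-2*w + z) dw, which multiplied by dx ∧ dy gives (-2*w + z) dx ∧ dy ∧ dw
  d(2*x*y) includes (∂/∂y)(2*x*y) dy = (2*x) dy, which multiplied by dx ∧ dz gives (-2*x) dx ∧ dy ∧ dz
  d(y*(x + z)) includes (∂/∂x)(y*(x + z)) dx = (y) dx, which multiplied by dz ∧ dw gives (y) dx ∧ dz ∧ dw
  d(y*(x + z)) includes (∂/∂y)(y*(x + z)) dy = (x + z) dy, which multiplied by dz ∧ dw gives (x + z) dy ∧ dz ∧ dw
Collecting like 3-forms: d(omega) = (w - 3*x) dx ∧ dy ∧ dz + (-2*w + z) dx ∧ dy ∧ dw + (y) dx ∧ dz ∧ dw + (x + z) dy ∧ dz ∧ dw.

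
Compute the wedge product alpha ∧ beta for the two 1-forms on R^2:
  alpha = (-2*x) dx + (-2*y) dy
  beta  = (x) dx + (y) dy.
alpha ∧ beta = 0

Distribute the wedge, using dx_i ∧ dx_j = -dx_j ∧ dx_i and dx_i ∧ dx_i = 0. For each pair (i, j) with i < j, the coefficient of dx_i ∧ dx_j in alpha ∧ beta is (alpha_i * beta_j - alpha_j * beta_i). Collecting: alpha ∧ beta = 0.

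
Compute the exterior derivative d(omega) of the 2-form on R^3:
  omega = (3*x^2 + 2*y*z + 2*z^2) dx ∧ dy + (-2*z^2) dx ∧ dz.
d(omega) = (2*y + 4*z) dx ∧ dy ∧ dz

For a 2-form omega = sum_{i<j} g_{ij} dx_i ∧ dx_j, the exterior derivative is
  d(omega) = sum_{i<j} d(g_{ij}) ∧ dx_i ∧ dx_j = sum_{i<j, k} (∂g_{ij}/∂x_k) dx_k ∧ dx_i ∧ dx_j.
Expand each term, using dx_k ∧ dx_i ∧ dx_j = sgn(permutation) dx_{(a)} ∧ dx_{(b)} ∧ dx_{(c)} with (a < b < c) sorted:
  d(3*x^2 + 2*y*z + 2*z^2) includes (∂/∂z)(3*x^2 + 2*y*z + 2*z^2) dz = (2*y + 4*z) dz, which multiplied by dx ∧ dy gives (2*y + 4*z) dx ∧ dy ∧ dz
Collecting like 3-forms: d(omega) = (2*y + 4*z) dx ∧ dy ∧ dz.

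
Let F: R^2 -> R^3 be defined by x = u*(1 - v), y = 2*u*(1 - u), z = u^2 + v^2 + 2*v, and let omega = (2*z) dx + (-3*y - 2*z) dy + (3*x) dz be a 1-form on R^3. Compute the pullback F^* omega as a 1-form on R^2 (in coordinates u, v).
F^* omega = (-16*u^3 - 8*u^2*v + 40*u^2 + 8*u*v^2 + 16*u*v - 12*u - 2*v^3 - 6*v^2 - 4*v) du + (2*u*(-u^2 - 4*v^2 - 2*v + 3)) dv

Using F^*(f dg) = (f ∘ F) d(g ∘ F), substitute each coordinate x_i by F_i(u, v) in f_i, and replace dx_i by d F_i = (∂F_i/∂u) du + (∂F_i/∂v) dv.
  For the x component: f_1(F) = 2*u^2 + 2*v^2 + 4*v; d F_1 = (1 - v) du + (-u) dv
  For the y component: f_2(F) = 4*u^2 - 6*u - 2*v^2 - 4*v; d F_2 = (2 - 4*u) du + (0) dv
  For the z component: f_3(F) = 3*u*(1 - v); d F_3 = (2*u) du + (2*v + 2) dv
Combining and collecting du, dv coefficients:
  coeff of du: -16*u^3 - 8*u^2*v + 40*u^2 + 8*u*v^2 + 16*u*v - 12*u - 2*v^3 - 6*v^2 - 4*v
  coeff of dv: 2*u*(-u^2 - 4*v^2 - 2*v + 3)
F^* omega = (-16*u^3 - 8*u^2*v + 40*u^2 + 8*u*v^2 + 16*u*v - 12*u - 2*v^3 - 6*v^2 - 4*v) du + (2*u*(-u^2 - 4*v^2 - 2*v + 3)) dv.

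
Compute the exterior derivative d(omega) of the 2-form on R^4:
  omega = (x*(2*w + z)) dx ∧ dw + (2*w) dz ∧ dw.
d(omega) = (-x) dx ∧ dz ∧ dw

For a 2-form omega = sum_{i<j} g_{ij} dx_i ∧ dx_j, the exterior derivative is
  d(omega) = sum_{i<j} d(g_{ij}) ∧ dx_i ∧ dx_j = sum_{i<j, k} (∂g_{ij}/∂x_k) dx_k ∧ dx_i ∧ dx_j.
Expand each term, using dx_k ∧ dx_i ∧ dx_j = sgn(permutation) dx_{(a)} ∧ dx_{(b)} ∧ dx_{(c)} with (a < b < c) sorted:
  d(x*(2*w + z)) includes (∂/∂z)(x*(2*w + z)) dz = (x) dz, which multiplied by dx ∧ dw gives (-x) dx ∧ dz ∧ dw
Collecting like 3-forms: d(omega) = (-x) dx ∧ dz ∧ dw.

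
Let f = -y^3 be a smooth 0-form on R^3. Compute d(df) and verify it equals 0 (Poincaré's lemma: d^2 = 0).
d(df) = 0

Step 1: df = sum_i (∂f/∂x_i) dx_i = (0) dx + (-3*y^2) dy + (0) dz.
Step 2: Apply d again. Using the 1-form formula, the coefficient of dx ∧ dy in d(df) is ∂^2 f/∂x ∂y - ∂^2 f/∂y ∂x = (0) - (0) = 0 (equality of mixed partials for smooth f).
Similarly for dx ∧ dz and dy ∧ dz — all coefficients vanish. So d(df) = 0.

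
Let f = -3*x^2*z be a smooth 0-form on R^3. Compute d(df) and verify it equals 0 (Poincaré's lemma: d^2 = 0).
d(df) = 0

Step 1: df = sum_i (∂f/∂x_i) dx_i = (-6*x*z) dx + (0) dy + (-3*x^2) dz.
Step 2: Apply d again. Using the 1-form formula, the coefficient of dx ∧ dy in d(df) is ∂^2 f/∂x ∂y - ∂^2 f/∂y ∂x = (0) - (0) = 0 (equality of mixed partials for smooth f).
Similarly for dx ∧ dz and dy ∧ dz — all coefficients vanish. So d(df) = 0.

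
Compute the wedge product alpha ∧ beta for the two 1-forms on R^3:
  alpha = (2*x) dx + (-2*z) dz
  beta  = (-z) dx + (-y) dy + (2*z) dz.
alpha ∧ beta = (-2*x*y) dx ∧ dy + (2*z*(2*x - z)) dx ∧ dz + (-2*y*z) dy ∧ dz

Distribute the wedge, using dx_i ∧ dx_j = -dx_j ∧ dx_i and dx_i ∧ dx_i = 0. For each pair (i, j) with i < j, the coefficient of dx_i ∧ dx_j in alpha ∧ beta is (alpha_i * beta_j - alpha_j * beta_i). Collecting: alpha ∧ beta = (-2*x*y) dx ∧ dy + (2*z*(2*x - z)) dx ∧ dz + (-2*y*z) dy ∧ dz.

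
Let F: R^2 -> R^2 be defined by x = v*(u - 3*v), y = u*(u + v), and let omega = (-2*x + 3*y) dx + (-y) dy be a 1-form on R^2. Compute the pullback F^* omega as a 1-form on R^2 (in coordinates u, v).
F^* omega = (-2*u^3 + 6*v^3) du + (2*u^3 - 18*u^2*v - 36*v^3) dv

Using F^*(f dg) = (f ∘ F) d(g ∘ F), substitute each coordinate x_i by F_i(u, v) in f_i, and replace dx_i by d F_i = (∂F_i/∂u) du + (∂F_i/∂v) dv.
  For the x component: f_1(F) = 3*u^2 + u*v + 6*v^2; d F_1 = (v) du + (u - 6*v) dv
  For the y component: f_2(F) = u*(-u - v); d F_2 = (2*u + v) du + (u) dv
Combining and collecting du, dv coefficients:
  coeff of du: -2*u^3 + 6*v^3
  coeff of dv: 2*u^3 - 18*u^2*v - 36*v^3
F^* omega = (-2*u^3 + 6*v^3) du + (2*u^3 - 18*u^2*v - 36*v^3) dv.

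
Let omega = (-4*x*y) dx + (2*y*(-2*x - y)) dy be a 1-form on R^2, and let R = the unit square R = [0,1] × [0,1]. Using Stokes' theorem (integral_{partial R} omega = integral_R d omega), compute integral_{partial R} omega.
integral_(partial R) omega = 0

Stokes: integral_partial_R omega = integral_R d omega with d omega = (∂Q/∂x - ∂P/∂y) dx ∧ dy.
  ∂Q/∂x = -4*y
  ∂P/∂y = -4*x
  integrand = ∂Q/∂x - ∂P/∂y = 4*x - 4*y.
Integrating over R: integral_0^1 integral_0^1 (4*x - 4*y) dx dy = 0.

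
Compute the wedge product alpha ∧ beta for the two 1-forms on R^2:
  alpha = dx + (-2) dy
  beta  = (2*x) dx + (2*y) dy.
alpha ∧ beta = (4*x + 2*y) dx ∧ dy

Distribute the wedge, using dx_i ∧ dx_j = -dx_j ∧ dx_i and dx_i ∧ dx_i = 0. For each pair (i, j) with i < j, the coefficient of dx_i ∧ dx_j in alpha ∧ beta is (alpha_i * beta_j - alpha_j * beta_i). Collecting: alpha ∧ beta = (4*x + 2*y) dx ∧ dy.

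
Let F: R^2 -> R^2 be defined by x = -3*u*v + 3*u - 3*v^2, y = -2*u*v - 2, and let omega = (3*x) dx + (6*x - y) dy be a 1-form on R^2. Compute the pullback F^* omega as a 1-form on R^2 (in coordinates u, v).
F^* omega = (59*u*v^2 - 90*u*v + 27*u + 63*v^3 - 27*v^2 - 4*v) du + (59*u^2*v - 63*u^2 + 117*u*v^2 - 54*u*v - 4*u + 54*v^3) dv

Using F^*(f dg) = (f ∘ F) d(g ∘ F), substitute each coordinate x_i by F_i(u, v) in f_i, and replace dx_i by d F_i = (∂F_i/∂u) du + (∂F_i/∂v) dv.
  For the x component: f_1(F) = -9*u*v + 9*u - 9*v^2; d F_1 = (3 - 3*v) du + (-3*u - 6*v) dv
  For the y component: f_2(F) = -16*u*v + 18*u - 18*v^2 + 2; d F_2 = (-2*v) du + (-2*u) dv
Combining and collecting du, dv coefficients:
  coeff of du: 59*u*v^2 - 90*u*v + 27*u + 63*v^3 - 27*v^2 - 4*v
  coeff of dv: 59*u^2*v - 63*u^2 + 117*u*v^2 - 54*u*v - 4*u + 54*v^3
F^* omega = (59*u*v^2 - 90*u*v + 27*u + 63*v^3 - 27*v^2 - 4*v) du + (59*u^2*v - 63*u^2 + 117*u*v^2 - 54*u*v - 4*u + 54*v^3) dv.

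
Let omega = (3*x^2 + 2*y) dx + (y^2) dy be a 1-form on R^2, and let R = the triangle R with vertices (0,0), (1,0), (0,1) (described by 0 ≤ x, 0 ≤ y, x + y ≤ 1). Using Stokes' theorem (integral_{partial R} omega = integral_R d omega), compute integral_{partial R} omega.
integral_(partial R) omega = -1

Stokes: integral_partial_R omega = integral_R d omega with d omega = (∂Q/∂x - ∂P/∂y) dx ∧ dy.
  ∂Q/∂x = 0
  ∂P/∂y = 2
  integrand = ∂Q/∂x - ∂P/∂y = -2.
Integrating over R: integral_0^1 integral_0^{1-x} (-2) dy dx = -1.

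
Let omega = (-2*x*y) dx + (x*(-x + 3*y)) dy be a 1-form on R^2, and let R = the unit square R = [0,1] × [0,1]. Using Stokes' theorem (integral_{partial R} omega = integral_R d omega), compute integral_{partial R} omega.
integral_(partial R) omega = 3/2

Stokes: integral_partial_R omega = integral_R d omega with d omega = (∂Q/∂x - ∂P/∂y) dx ∧ dy.
  ∂Q/∂x = -2*x + 3*y
  ∂P/∂y = -2*x
  integrand = ∂Q/∂x - ∂P/∂y = 3*y.
Integrating over R: integral_0^1 integral_0^1 (3*y) dx dy = 3/2.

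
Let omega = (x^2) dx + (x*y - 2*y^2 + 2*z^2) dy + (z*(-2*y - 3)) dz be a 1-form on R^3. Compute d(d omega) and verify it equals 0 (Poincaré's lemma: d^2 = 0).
d(d omega) = 0

Step 1: d omega = sum_{i<j} (∂f_j/∂x_i - ∂f_i/∂x_j) dx_i ∧ dx_j:
  coeff of dx ∧ dy: y
  coeff of dx ∧ dz: 0
  coeff of dy ∧ dz: -6*z
Step 2: Apply d again to each 2-form coefficient. The only possible 3-form in R^3 is dx ∧ dy ∧ dz, with coefficient
  ∂(coeff of dy∧dz)/∂x - ∂(coeff of dx∧dz)/∂y + ∂(coeff of dx∧dy)/∂z
  = ∂/∂x (-6*z) - ∂/∂y (0) + ∂/∂z (y).
Each of these terms simplifies to sums of mixed partials that cancel in pairs. The result is 0 (by equality of mixed partials for smooth functions — Schwarz / Clairaut).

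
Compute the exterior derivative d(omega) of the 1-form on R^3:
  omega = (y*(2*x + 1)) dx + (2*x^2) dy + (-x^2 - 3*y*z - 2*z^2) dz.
d(omega) = (2*x - 1) dx ∧ dy + (-2*x) dx ∧ dz + (-3*z) dy ∧ dz

For a 1-form omega = sum_i f_i dx_i, the exterior derivative is
  d(omega) = sum_{i < j} (∂f_j/∂x_i - ∂f_i/∂x_j) dx_i ∧ dx_j.
  coefficient of dx ∧ dy: ∂f_2/∂x - ∂f_1/∂y = ∂(2*x^2)/∂x - ∂(y*(2*x + 1))/∂y = 2*x - 1
  coefficient of dx ∧ dz: ∂f_3/∂x - ∂f_1/∂z = ∂(-x^2 - 3*y*z - 2*z^2)/∂x - ∂(y*(2*x + 1))/∂z = -2*x
  coefficient of dy ∧ dz: ∂f_3/∂y - ∂f_2/∂z = ∂(-x^2 - 3*y*z - 2*z^2)/∂y - ∂(2*x^2)/∂z = -3*z
Assembling: d(omega) = (2*x - 1) dx ∧ dy + (-2*x) dx ∧ dz + (-3*z) dy ∧ dz.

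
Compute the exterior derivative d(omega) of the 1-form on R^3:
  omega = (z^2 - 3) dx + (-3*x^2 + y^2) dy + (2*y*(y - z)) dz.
d(omega) = (-6*x) dx ∧ dy + (-2*z) dx ∧ dz + (4*y - 2*z) dy ∧ dz

For a 1-form omega = sum_i f_i dx_i, the exterior derivative is
  d(omega) = sum_{i < j} (∂f_j/∂x_i - ∂f_i/∂x_j) dx_i ∧ dx_j.
  coefficient of dx ∧ dy: ∂f_2/∂x - ∂f_1/∂y = ∂(-3*x^2 + y^2)/∂x - ∂(z^2 - 3)/∂y = -6*x
  coefficient of dx ∧ dz: ∂f_3/∂x - ∂f_1/∂z = ∂(2*y*(y - z))/∂x - ∂(z^2 - 3)/∂z = -2*z
  coefficient of dy ∧ dz: ∂f_3/∂y - ∂f_2/∂z = ∂(2*y*(y - z))/∂y - ∂(-3*x^2 + y^2)/∂z = 4*y - 2*z
Assembling: d(omega) = (-6*x) dx ∧ dy + (-2*z) dx ∧ dz + (4*y - 2*z) dy ∧ dz.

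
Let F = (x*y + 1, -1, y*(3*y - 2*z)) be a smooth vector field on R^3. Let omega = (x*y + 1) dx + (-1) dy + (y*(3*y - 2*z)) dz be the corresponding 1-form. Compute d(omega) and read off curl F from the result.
d(omega) = (6*y - 2*z) dy ∧ dz + (0) dz ∧ dx + (-x) dx ∧ dy; curl F = (6*y - 2*z, 0, -x)

d omega = sum_{i<j} (∂f_j/∂x_i - ∂f_i/∂x_j) dx_i ∧ dx_j. Under the identification (dy ∧ dz, dz ∧ dx, dx ∧ dy) ↔ (e_x, e_y, e_z), the coefficients are exactly the components of curl F. Compute:
  ∂R/∂y - ∂Q/∂z = (6*y - 2*z) - (0) = 6*y - 2*z
  ∂P/∂z - ∂R/∂x = (0) - (0) = 0
  ∂Q/∂x - ∂P/∂y = (0) - (x) = -x.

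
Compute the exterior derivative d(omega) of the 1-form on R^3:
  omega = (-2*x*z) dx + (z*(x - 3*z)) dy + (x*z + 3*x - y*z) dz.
d(omega) = (z) dx ∧ dy + (2*x + z + 3) dx ∧ dz + (-x + 5*z) dy ∧ dz

For a 1-form omega = sum_i f_i dx_i, the exterior derivative is
  d(omega) = sum_{i < j} (∂f_j/∂x_i - ∂f_i/∂x_j) dx_i ∧ dx_j.
  coefficient of dx ∧ dy: ∂f_2/∂x - ∂f_1/∂y = ∂(z*(x - 3*z))/∂x - ∂(-2*x*z)/∂y = z
  coefficient of dx ∧ dz: ∂f_3/∂x - ∂f_1/∂z = ∂(x*z + 3*x - y*z)/∂x - ∂(-2*x*z)/∂z = 2*x + z + 3
  coefficient of dy ∧ dz: ∂f_3/∂y - ∂f_2/∂z = ∂(x*z + 3*x - y*z)/∂y - ∂(z*(x - 3*z))/∂z = -x + 5*z
Assembling: d(omega) = (z) dx ∧ dy + (2*x + z + 3) dx ∧ dz + (-x + 5*z) dy ∧ dz.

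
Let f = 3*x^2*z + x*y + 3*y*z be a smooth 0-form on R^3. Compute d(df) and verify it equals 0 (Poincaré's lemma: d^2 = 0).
d(df) = 0

Step 1: df = sum_i (∂f/∂x_i) dx_i = (6*x*z + y) dx + (x + 3*z) dy + (3*x^2 + 3*y) dz.
Step 2: Apply d again. Using the 1-form formula, the coefficient of dx ∧ dy in d(df) is ∂^2 f/∂x ∂y - ∂^2 f/∂y ∂x = (1) - (1) = 0 (equality of mixed partials for smooth f).
Similarly for dx ∧ dz and dy ∧ dz — all coefficients vanish. So d(df) = 0.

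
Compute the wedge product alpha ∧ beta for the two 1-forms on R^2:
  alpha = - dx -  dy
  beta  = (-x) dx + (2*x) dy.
alpha ∧ beta = (-3*x) dx ∧ dy

Distribute the wedge, using dx_i ∧ dx_j = -dx_j ∧ dx_i and dx_i ∧ dx_i = 0. For each pair (i, j) with i < j, the coefficient of dx_i ∧ dx_j in alpha ∧ beta is (alpha_i * beta_j - alpha_j * beta_i). Collecting: alpha ∧ beta = (-3*x) dx ∧ dy.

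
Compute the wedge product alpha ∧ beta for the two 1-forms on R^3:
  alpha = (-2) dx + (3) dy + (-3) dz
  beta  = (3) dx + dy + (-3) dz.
alpha ∧ beta = (-11) dx ∧ dy + (15) dx ∧ dz + (-6) dy ∧ dz

Distribute the wedge, using dx_i ∧ dx_j = -dx_j ∧ dx_i and dx_i ∧ dx_i = 0. For each pair (i, j) with i < j, the coefficient of dx_i ∧ dx_j in alpha ∧ beta is (alpha_i * beta_j - alpha_j * beta_i). Collecting: alpha ∧ beta = (-11) dx ∧ dy + (15) dx ∧ dz + (-6) dy ∧ dz.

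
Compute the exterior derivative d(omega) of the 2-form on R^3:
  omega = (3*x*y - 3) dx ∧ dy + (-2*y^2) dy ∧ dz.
d(omega) = 0

For a 2-form omega = sum_{i<j} g_{ij} dx_i ∧ dx_j, the exterior derivative is
  d(omega) = sum_{i<j} d(g_{ij}) ∧ dx_i ∧ dx_j = sum_{i<j, k} (∂g_{ij}/∂x_k) dx_k ∧ dx_i ∧ dx_j.
Expand each term, using dx_k ∧ dx_i ∧ dx_j = sgn(permutation) dx_{(a)} ∧ dx_{(b)} ∧ dx_{(c)} with (a < b < c) sorted:

Collecting like 3-forms: d(omega) = 0.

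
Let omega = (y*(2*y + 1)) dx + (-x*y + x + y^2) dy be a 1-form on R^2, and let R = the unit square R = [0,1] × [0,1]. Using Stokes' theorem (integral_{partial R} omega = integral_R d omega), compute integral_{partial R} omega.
integral_(partial R) omega = -5/2

Stokes: integral_partial_R omega = integral_R d omega with d omega = (∂Q/∂x - ∂P/∂y) dx ∧ dy.
  ∂Q/∂x = 1 - y
  ∂P/∂y = 4*y + 1
  integrand = ∂Q/∂x - ∂P/∂y = -5*y.
Integrating over R: integral_0^1 integral_0^1 (-5*y) dx dy = -5/2.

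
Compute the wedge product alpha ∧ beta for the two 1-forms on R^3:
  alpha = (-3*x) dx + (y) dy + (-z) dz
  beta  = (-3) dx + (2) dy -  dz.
alpha ∧ beta = (-6*x + 3*y) dx ∧ dy + (3*x - 3*z) dx ∧ dz + (-y + 2*z) dy ∧ dz

Distribute the wedge, using dx_i ∧ dx_j = -dx_j ∧ dx_i and dx_i ∧ dx_i = 0. For each pair (i, j) with i < j, the coefficient of dx_i ∧ dx_j in alpha ∧ beta is (alpha_i * beta_j - alpha_j * beta_i). Collecting: alpha ∧ beta = (-6*x + 3*y) dx ∧ dy + (3*x - 3*z) dx ∧ dz + (-y + 2*z) dy ∧ dz.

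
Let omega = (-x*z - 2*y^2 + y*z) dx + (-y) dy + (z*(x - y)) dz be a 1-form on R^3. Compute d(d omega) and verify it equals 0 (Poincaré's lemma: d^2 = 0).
d(d omega) = 0

Step 1: d omega = sum_{i<j} (∂f_j/∂x_i - ∂f_i/∂x_j) dx_i ∧ dx_j:
  coeff of dx ∧ dy: 4*y - z
  coeff of dx ∧ dz: x - y + z
  coeff of dy ∧ dz: -z
Step 2: Apply d again to each 2-form coefficient. The only possible 3-form in R^3 is dx ∧ dy ∧ dz, with coefficient
  ∂(coeff of dy∧dz)/∂x - ∂(coeff of dx∧dz)/∂y + ∂(coeff of dx∧dy)/∂z
  = ∂/∂x (-z) - ∂/∂y (x - y + z) + ∂/∂z (4*y - z).
Each of these terms simplifies to sums of mixed partials that cancel in pairs. The result is 0 (by equality of mixed partials for smooth functions — Schwarz / Clairaut).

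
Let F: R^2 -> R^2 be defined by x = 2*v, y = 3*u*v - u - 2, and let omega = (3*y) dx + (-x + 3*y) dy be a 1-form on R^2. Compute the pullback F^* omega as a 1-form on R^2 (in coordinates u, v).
F^* omega = (27*u*v^2 - 18*u*v + 3*u - 6*v^2 - 16*v + 6) du + (27*u^2*v - 9*u^2 + 12*u*v - 24*u - 12) dv

Using F^*(f dg) = (f ∘ F) d(g ∘ F), substitute each coordinate x_i by F_i(u, v) in f_i, and replace dx_i by d F_i = (∂F_i/∂u) du + (∂F_i/∂v) dv.
  For the x component: f_1(F) = 9*u*v - 3*u - 6; d F_1 = (0) du + (2) dv
  For the y component: f_2(F) = 9*u*v - 3*u - 2*v - 6; d F_2 = (3*v - 1) du + (3*u) dv
Combining and collecting du, dv coefficients:
  coeff of du: 27*u*v^2 - 18*u*v + 3*u - 6*v^2 - 16*v + 6
  coeff of dv: 27*u^2*v - 9*u^2 + 12*u*v - 24*u - 12
F^* omega = (27*u*v^2 - 18*u*v + 3*u - 6*v^2 - 16*v + 6) du + (27*u^2*v - 9*u^2 + 12*u*v - 24*u - 12) dv.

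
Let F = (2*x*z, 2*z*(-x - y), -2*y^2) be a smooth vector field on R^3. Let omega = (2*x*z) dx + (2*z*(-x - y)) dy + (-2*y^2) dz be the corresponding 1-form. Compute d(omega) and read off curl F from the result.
d(omega) = (2*x - 2*y) dy ∧ dz + (2*x) dz ∧ dx + (-2*z) dx ∧ dy; curl F = (2*x - 2*y, 2*x, -2*z)

d omega = sum_{i<j} (∂f_j/∂x_i - ∂f_i/∂x_j) dx_i ∧ dx_j. Under the identification (dy ∧ dz, dz ∧ dx, dx ∧ dy) ↔ (e_x, e_y, e_z), the coefficients are exactly the components of curl F. Compute:
  ∂R/∂y - ∂Q/∂z = (-4*y) - (-2*x - 2*y) = 2*x - 2*y
  ∂P/∂z - ∂R/∂x = (2*x) - (0) = 2*x
  ∂Q/∂x - ∂P/∂y = (-2*z) - (0) = -2*z.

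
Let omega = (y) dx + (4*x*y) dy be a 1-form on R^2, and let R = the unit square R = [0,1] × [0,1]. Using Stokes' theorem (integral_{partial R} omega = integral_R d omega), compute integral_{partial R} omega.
integral_(partial R) omega = 1

Stokes: integral_partial_R omega = integral_R d omega with d omega = (∂Q/∂x - ∂P/∂y) dx ∧ dy.
  ∂Q/∂x = 4*y
  ∂P/∂y = 1
  integrand = ∂Q/∂x - ∂P/∂y = 4*y - 1.
Integrating over R: integral_0^1 integral_0^1 (4*y - 1) dx dy = 1.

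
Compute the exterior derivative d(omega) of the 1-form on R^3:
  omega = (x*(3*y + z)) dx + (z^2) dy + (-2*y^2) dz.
d(omega) = (-3*x) dx ∧ dy + (-x) dx ∧ dz + (-4*y - 2*z) dy ∧ dz

For a 1-form omega = sum_i f_i dx_i, the exterior derivative is
  d(omega) = sum_{i < j} (∂f_j/∂x_i - ∂f_i/∂x_j) dx_i ∧ dx_j.
  coefficient of dx ∧ dy: ∂f_2/∂x - ∂f_1/∂y = ∂(z^2)/∂x - ∂(x*(3*y + z))/∂y = -3*x
  coefficient of dx ∧ dz: ∂f_3/∂x - ∂f_1/∂z = ∂(-2*y^2)/∂x - ∂(x*(3*y + z))/∂z = -x
  coefficient of dy ∧ dz: ∂f_3/∂y - ∂f_2/∂z = ∂(-2*y^2)/∂y - ∂(z^2)/∂z = -4*y - 2*z
Assembling: d(omega) = (-3*x) dx ∧ dy + (-x) dx ∧ dz + (-4*y - 2*z) dy ∧ dz.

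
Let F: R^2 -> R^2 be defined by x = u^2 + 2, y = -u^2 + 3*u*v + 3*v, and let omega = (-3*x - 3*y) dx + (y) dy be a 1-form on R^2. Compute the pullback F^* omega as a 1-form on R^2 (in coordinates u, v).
F^* omega = (2*u^3 - 27*u^2*v + 9*u*v^2 - 24*u*v - 12*u + 9*v^2) du + (-3*u^3 + 9*u^2*v - 3*u^2 + 18*u*v + 9*v) dv

Using F^*(f dg) = (f ∘ F) d(g ∘ F), substitute each coordinate x_i by F_i(u, v) in f_i, and replace dx_i by d F_i = (∂F_i/∂u) du + (∂F_i/∂v) dv.
  For the x component: f_1(F) = -9*u*v - 9*v - 6; d F_1 = (2*u) du + (0) dv
  For the y component: f_2(F) = -u^2 + 3*u*v + 3*v; d F_2 = (-2*u + 3*v) du + (3*u + 3) dv
Combining and collecting du, dv coefficients:
  coeff of du: 2*u^3 - 27*u^2*v + 9*u*v^2 - 24*u*v - 12*u + 9*v^2
  coeff of dv: -3*u^3 + 9*u^2*v - 3*u^2 + 18*u*v + 9*v
F^* omega = (2*u^3 - 27*u^2*v + 9*u*v^2 - 24*u*v - 12*u + 9*v^2) du + (-3*u^3 + 9*u^2*v - 3*u^2 + 18*u*v + 9*v) dv.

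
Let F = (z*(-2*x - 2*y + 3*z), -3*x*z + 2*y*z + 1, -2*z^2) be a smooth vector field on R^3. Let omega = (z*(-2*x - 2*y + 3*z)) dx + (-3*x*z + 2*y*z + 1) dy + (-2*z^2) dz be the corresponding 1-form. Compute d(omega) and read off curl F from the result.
d(omega) = (3*x - 2*y) dy ∧ dz + (-2*x - 2*y + 6*z) dz ∧ dx + (-z) dx ∧ dy; curl F = (3*x - 2*y, -2*x - 2*y + 6*z, -z)

d omega = sum_{i<j} (∂f_j/∂x_i - ∂f_i/∂x_j) dx_i ∧ dx_j. Under the identification (dy ∧ dz, dz ∧ dx, dx ∧ dy) ↔ (e_x, e_y, e_z), the coefficients are exactly the components of curl F. Compute:
  ∂R/∂y - ∂Q/∂z = (0) - (-3*x + 2*y) = 3*x - 2*y
  ∂P/∂z - ∂R/∂x = (-2*x - 2*y + 6*z) - (0) = -2*x - 2*y + 6*z
  ∂Q/∂x - ∂P/∂y = (-3*z) - (-2*z) = -z.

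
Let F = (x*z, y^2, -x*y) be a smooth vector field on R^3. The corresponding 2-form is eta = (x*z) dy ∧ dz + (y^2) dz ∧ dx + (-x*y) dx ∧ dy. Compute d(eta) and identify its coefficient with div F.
d(eta) = (2*y + z) dx ∧ dy ∧ dz; div F = 2*y + z

For a 2-form in R^3 of the form above, applying d gives a 3-form with coefficient ∂P/∂x + ∂Q/∂y + ∂R/∂z:
  ∂P/∂x = z
  ∂Q/∂y = 2*y
  ∂R/∂z = 0
Sum = 2*y + z, which is exactly div F.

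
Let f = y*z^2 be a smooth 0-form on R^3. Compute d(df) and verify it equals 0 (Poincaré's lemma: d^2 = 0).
d(df) = 0

Step 1: df = sum_i (∂f/∂x_i) dx_i = (0) dx + (z^2) dy + (2*y*z) dz.
Step 2: Apply d again. Using the 1-form formula, the coefficient of dx ∧ dy in d(df) is ∂^2 f/∂x ∂y - ∂^2 f/∂y ∂x = (0) - (0) = 0 (equality of mixed partials for smooth f).
Similarly for dx ∧ dz and dy ∧ dz — all coefficients vanish. So d(df) = 0.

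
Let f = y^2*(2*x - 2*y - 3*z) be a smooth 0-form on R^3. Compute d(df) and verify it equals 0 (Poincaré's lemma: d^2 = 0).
d(df) = 0

Step 1: df = sum_i (∂f/∂x_i) dx_i = (2*y^2) dx + (2*y*(2*x - 3*y - 3*z)) dy + (-3*y^2) dz.
Step 2: Apply d again. Using the 1-form formula, the coefficient of dx ∧ dy in d(df) is ∂^2 f/∂x ∂y - ∂^2 f/∂y ∂x = (4*y) - (4*y) = 0 (equality of mixed partials for smooth f).
Similarly for dx ∧ dz and dy ∧ dz — all coefficients vanish. So d(df) = 0.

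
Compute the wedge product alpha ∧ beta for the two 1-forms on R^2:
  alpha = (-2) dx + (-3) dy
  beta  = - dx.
alpha ∧ beta = (-3) dx ∧ dy

Distribute the wedge, using dx_i ∧ dx_j = -dx_j ∧ dx_i and dx_i ∧ dx_i = 0. For each pair (i, j) with i < j, the coefficient of dx_i ∧ dx_j in alpha ∧ beta is (alpha_i * beta_j - alpha_j * beta_i). Collecting: alpha ∧ beta = (-3) dx ∧ dy.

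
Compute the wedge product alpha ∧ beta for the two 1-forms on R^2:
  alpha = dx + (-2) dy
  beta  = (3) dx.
alpha ∧ beta = (6) dx ∧ dy

Distribute the wedge, using dx_i ∧ dx_j = -dx_j ∧ dx_i and dx_i ∧ dx_i = 0. For each pair (i, j) with i < j, the coefficient of dx_i ∧ dx_j in alpha ∧ beta is (alpha_i * beta_j - alpha_j * beta_i). Collecting: alpha ∧ beta = (6) dx ∧ dy.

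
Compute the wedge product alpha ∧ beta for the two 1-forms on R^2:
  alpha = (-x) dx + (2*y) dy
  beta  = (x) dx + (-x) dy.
alpha ∧ beta = (x*(x - 2*y)) dx ∧ dy

Distribute the wedge, using dx_i ∧ dx_j = -dx_j ∧ dx_i and dx_i ∧ dx_i = 0. For each pair (i, j) with i < j, the coefficient of dx_i ∧ dx_j in alpha ∧ beta is (alpha_i * beta_j - alpha_j * beta_i). Collecting: alpha ∧ beta = (x*(x - 2*y)) dx ∧ dy.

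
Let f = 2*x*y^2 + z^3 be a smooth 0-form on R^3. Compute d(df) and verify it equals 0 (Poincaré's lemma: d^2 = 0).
d(df) = 0

Step 1: df = sum_i (∂f/∂x_i) dx_i = (2*y^2) dx + (4*x*y) dy + (3*z^2) dz.
Step 2: Apply d again. Using the 1-form formula, the coefficient of dx ∧ dy in d(df) is ∂^2 f/∂x ∂y - ∂^2 f/∂y ∂x = (4*y) - (4*y) = 0 (equality of mixed partials for smooth f).
Similarly for dx ∧ dz and dy ∧ dz — all coefficients vanish. So d(df) = 0.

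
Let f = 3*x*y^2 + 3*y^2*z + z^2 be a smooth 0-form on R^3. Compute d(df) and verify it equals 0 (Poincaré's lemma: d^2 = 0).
d(df) = 0

Step 1: df = sum_i (∂f/∂x_i) dx_i = (3*y^2) dx + (6*y*(x + z)) dy + (3*y^2 + 2*z) dz.
Step 2: Apply d again. Using the 1-form formula, the coefficient of dx ∧ dy in d(df) is ∂^2 f/∂x ∂y - ∂^2 f/∂y ∂x = (6*y) - (6*y) = 0 (equality of mixed partials for smooth f).
Similarly for dx ∧ dz and dy ∧ dz — all coefficients vanish. So d(df) = 0.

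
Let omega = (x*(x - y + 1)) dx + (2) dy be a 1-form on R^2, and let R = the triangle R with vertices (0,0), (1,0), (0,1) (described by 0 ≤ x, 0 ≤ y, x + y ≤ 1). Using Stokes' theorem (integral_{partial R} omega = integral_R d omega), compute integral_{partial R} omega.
integral_(partial R) omega = 1/6

Stokes: integral_partial_R omega = integral_R d omega with d omega = (∂Q/∂x - ∂P/∂y) dx ∧ dy.
  ∂Q/∂x = 0
  ∂P/∂y = -x
  integrand = ∂Q/∂x - ∂P/∂y = x.
Integrating over R: integral_0^1 integral_0^{1-x} (x) dy dx = 1/6.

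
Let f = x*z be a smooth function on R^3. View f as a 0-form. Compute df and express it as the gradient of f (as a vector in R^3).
df = (z) dx + (0) dy + (x) dz; grad f = (z, 0, x)

For a 0-form f, d f = (∂f/∂x) dx + (∂f/∂y) dy + (∂f/∂z) dz. The components of the vector representation are exactly the entries of grad f in Cartesian coordinates:
  ∂f/∂x = z
  ∂f/∂y = 0
  ∂f/∂z = x.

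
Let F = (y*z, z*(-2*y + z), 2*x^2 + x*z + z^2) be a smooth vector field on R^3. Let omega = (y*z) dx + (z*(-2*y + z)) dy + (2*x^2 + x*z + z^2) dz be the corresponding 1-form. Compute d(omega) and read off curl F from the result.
d(omega) = (2*y - 2*z) dy ∧ dz + (-4*x + y - z) dz ∧ dx + (-z) dx ∧ dy; curl F = (2*y - 2*z, -4*x + y - z, -z)

d omega = sum_{i<j} (∂f_j/∂x_i - ∂f_i/∂x_j) dx_i ∧ dx_j. Under the identification (dy ∧ dz, dz ∧ dx, dx ∧ dy) ↔ (e_x, e_y, e_z), the coefficients are exactly the components of curl F. Compute:
  ∂R/∂y - ∂Q/∂z = (0) - (-2*y + 2*z) = 2*y - 2*z
  ∂P/∂z - ∂R/∂x = (y) - (4*x + z) = -4*x + y - z
  ∂Q/∂x - ∂P/∂y = (0) - (z) = -z.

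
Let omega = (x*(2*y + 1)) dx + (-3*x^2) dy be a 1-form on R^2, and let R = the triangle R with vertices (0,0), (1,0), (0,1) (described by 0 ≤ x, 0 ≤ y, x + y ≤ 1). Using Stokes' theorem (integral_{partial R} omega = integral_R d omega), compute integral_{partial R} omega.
integral_(partial R) omega = -4/3

Stokes: integral_partial_R omega = integral_R d omega with d omega = (∂Q/∂x - ∂P/∂y) dx ∧ dy.
  ∂Q/∂x = -6*x
  ∂P/∂y = 2*x
  integrand = ∂Q/∂x - ∂P/∂y = -8*x.
Integrating over R: integral_0^1 integral_0^{1-x} (-8*x) dy dx = -4/3.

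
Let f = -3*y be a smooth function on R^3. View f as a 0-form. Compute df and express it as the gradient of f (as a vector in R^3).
df = (0) dx + (-3) dy + (0) dz; grad f = (0, -3, 0)

For a 0-form f, d f = (∂f/∂x) dx + (∂f/∂y) dy + (∂f/∂z) dz. The components of the vector representation are exactly the entries of grad f in Cartesian coordinates:
  ∂f/∂x = 0
  ∂f/∂y = -3
  ∂f/∂z = 0.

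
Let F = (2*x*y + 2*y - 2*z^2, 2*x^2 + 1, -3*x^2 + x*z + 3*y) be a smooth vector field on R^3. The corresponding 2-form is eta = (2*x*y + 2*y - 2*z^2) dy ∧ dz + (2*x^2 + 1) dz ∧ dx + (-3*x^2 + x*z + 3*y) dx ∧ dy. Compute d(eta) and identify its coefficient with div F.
d(eta) = (x + 2*y) dx ∧ dy ∧ dz; div F = x + 2*y

For a 2-form in R^3 of the form above, applying d gives a 3-form with coefficient ∂P/∂x + ∂Q/∂y + ∂R/∂z:
  ∂P/∂x = 2*y
  ∂Q/∂y = 0
  ∂R/∂z = x
Sum = x + 2*y, which is exactly div F.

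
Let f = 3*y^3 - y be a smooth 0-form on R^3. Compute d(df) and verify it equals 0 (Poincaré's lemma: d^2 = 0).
d(df) = 0

Step 1: df = sum_i (∂f/∂x_i) dx_i = (0) dx + (9*y^2 - 1) dy + (0) dz.
Step 2: Apply d again. Using the 1-form formula, the coefficient of dx ∧ dy in d(df) is ∂^2 f/∂x ∂y - ∂^2 f/∂y ∂x = (0) - (0) = 0 (equality of mixed partials for smooth f).
Similarly for dx ∧ dz and dy ∧ dz — all coefficients vanish. So d(df) = 0.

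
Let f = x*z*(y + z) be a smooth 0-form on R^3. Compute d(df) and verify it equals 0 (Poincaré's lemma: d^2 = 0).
d(df) = 0

Step 1: df = sum_i (∂f/∂x_i) dx_i = (z*(y + z)) dx + (x*z) dy + (x*(y + 2*z)) dz.
Step 2: Apply d again. Using the 1-form formula, the coefficient of dx ∧ dy in d(df) is ∂^2 f/∂x ∂y - ∂^2 f/∂y ∂x = (z) - (z) = 0 (equality of mixed partials for smooth f).
Similarly for dx ∧ dz and dy ∧ dz — all coefficients vanish. So d(df) = 0.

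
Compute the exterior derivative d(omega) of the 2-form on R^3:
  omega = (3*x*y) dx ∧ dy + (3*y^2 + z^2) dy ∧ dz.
d(omega) = 0

For a 2-form omega = sum_{i<j} g_{ij} dx_i ∧ dx_j, the exterior derivative is
  d(omega) = sum_{i<j} d(g_{ij}) ∧ dx_i ∧ dx_j = sum_{i<j, k} (∂g_{ij}/∂x_k) dx_k ∧ dx_i ∧ dx_j.
Expand each term, using dx_k ∧ dx_i ∧ dx_j = sgn(permutation) dx_{(a)} ∧ dx_{(b)} ∧ dx_{(c)} with (a < b < c) sorted:

Collecting like 3-forms: d(omega) = 0.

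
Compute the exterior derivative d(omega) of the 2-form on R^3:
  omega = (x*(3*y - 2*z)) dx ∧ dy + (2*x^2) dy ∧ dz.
d(omega) = (2*x) dx ∧ dy ∧ dz

For a 2-form omega = sum_{i<j} g_{ij} dx_i ∧ dx_j, the exterior derivative is
  d(omega) = sum_{i<j} d(g_{ij}) ∧ dx_i ∧ dx_j = sum_{i<j, k} (∂g_{ij}/∂x_k) dx_k ∧ dx_i ∧ dx_j.
Expand each term, using dx_k ∧ dx_i ∧ dx_j = sgn(permutation) dx_{(a)} ∧ dx_{(b)} ∧ dx_{(c)} with (a < b < c) sorted:
  d(x*(3*y - 2*z)) includes (∂/∂z)(x*(3*y - 2*z)) dz = (-2*x) dz, which multiplied by dx ∧ dy gives (-2*x) dx ∧ dy ∧ dz
  d(2*x^2) includes (∂/∂x)(2*x^2) dx = (4*x) dx, which multiplied by dy ∧ dz gives (4*x) dx ∧ dy ∧ dz
Collecting like 3-forms: d(omega) = (2*x) dx ∧ dy ∧ dz.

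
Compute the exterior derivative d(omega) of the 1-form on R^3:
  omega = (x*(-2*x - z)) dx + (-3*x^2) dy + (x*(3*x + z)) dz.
d(omega) = (-6*x) dx ∧ dy + (7*x + z) dx ∧ dz

For a 1-form omega = sum_i f_i dx_i, the exterior derivative is
  d(omega) = sum_{i < j} (∂f_j/∂x_i - ∂f_i/∂x_j) dx_i ∧ dx_j.
  coefficient of dx ∧ dy: ∂f_2/∂x - ∂f_1/∂y = ∂(-3*x^2)/∂x - ∂(x*(-2*x - z))/∂y = -6*x
  coefficient of dx ∧ dz: ∂f_3/∂x - ∂f_1/∂z = ∂(x*(3*x + z))/∂x - ∂(x*(-2*x - z))/∂z = 7*x + z
Assembling: d(omega) = (-6*x) dx ∧ dy + (7*x + z) dx ∧ dz.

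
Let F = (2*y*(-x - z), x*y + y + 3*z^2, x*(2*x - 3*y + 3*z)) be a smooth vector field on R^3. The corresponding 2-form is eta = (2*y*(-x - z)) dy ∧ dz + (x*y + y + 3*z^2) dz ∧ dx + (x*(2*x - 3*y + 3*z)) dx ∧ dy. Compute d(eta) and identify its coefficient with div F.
d(eta) = (4*x - 2*y + 1) dx ∧ dy ∧ dz; div F = 4*x - 2*y + 1

For a 2-form in R^3 of the form above, applying d gives a 3-form with coefficient ∂P/∂x + ∂Q/∂y + ∂R/∂z:
  ∂P/∂x = -2*y
  ∂Q/∂y = x + 1
  ∂R/∂z = 3*x
Sum = 4*x - 2*y + 1, which is exactly div F.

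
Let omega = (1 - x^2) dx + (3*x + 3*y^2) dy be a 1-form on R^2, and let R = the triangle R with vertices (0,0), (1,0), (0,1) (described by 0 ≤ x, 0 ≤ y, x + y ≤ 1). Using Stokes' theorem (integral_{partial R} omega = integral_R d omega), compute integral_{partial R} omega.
integral_(partial R) omega = 3/2

Stokes: integral_partial_R omega = integral_R d omega with d omega = (∂Q/∂x - ∂P/∂y) dx ∧ dy.
  ∂Q/∂x = 3
  ∂P/∂y = 0
  integrand = ∂Q/∂x - ∂P/∂y = 3.
Integrating over R: integral_0^1 integral_0^{1-x} (3) dy dx = 3/2.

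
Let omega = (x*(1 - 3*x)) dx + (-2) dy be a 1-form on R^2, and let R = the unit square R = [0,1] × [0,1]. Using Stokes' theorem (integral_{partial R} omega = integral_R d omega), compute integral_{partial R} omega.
integral_(partial R) omega = 0

Stokes: integral_partial_R omega = integral_R d omega with d omega = (∂Q/∂x - ∂P/∂y) dx ∧ dy.
  ∂Q/∂x = 0
  ∂P/∂y = 0
  integrand = ∂Q/∂x - ∂P/∂y = 0.
Integrating over R: integral_0^1 integral_0^1 (0) dx dy = 0.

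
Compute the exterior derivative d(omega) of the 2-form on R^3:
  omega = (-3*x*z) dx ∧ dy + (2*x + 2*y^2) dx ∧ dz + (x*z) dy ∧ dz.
d(omega) = (-3*x - 4*y + z) dx ∧ dy ∧ dz

For a 2-form omega = sum_{i<j} g_{ij} dx_i ∧ dx_j, the exterior derivative is
  d(omega) = sum_{i<j} d(g_{ij}) ∧ dx_i ∧ dx_j = sum_{i<j, k} (∂g_{ij}/∂x_k) dx_k ∧ dx_i ∧ dx_j.
Expand each term, using dx_k ∧ dx_i ∧ dx_j = sgn(permutation) dx_{(a)} ∧ dx_{(b)} ∧ dx_{(c)} with (a < b < c) sorted:
  d(-3*x*z) includes (∂/∂z)(-3*x*z) dz = (-3*x) dz, which multiplied by dx ∧ dy gives (-3*x) dx ∧ dy ∧ dz
  d(2*x + 2*y^2) includes (∂/∂y)(2*x + 2*y^2) dy = (4*y) dy, which multiplied by dx ∧ dz gives (-4*y) dx ∧ dy ∧ dz
  d(x*z) includes (∂/∂x)(x*z) dx = (z) dx, which multiplied by dy ∧ dz gives (z) dx ∧ dy ∧ dz
Collecting like 3-forms: d(omega) = (-3*x - 4*y + z) dx ∧ dy ∧ dz.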